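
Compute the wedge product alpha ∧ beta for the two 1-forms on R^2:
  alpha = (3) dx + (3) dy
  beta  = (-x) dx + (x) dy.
alpha ∧ beta = (6*x) dx ∧ dy

Distribute the wedge, using dx_i ∧ dx_j = -dx_j ∧ dx_i and dx_i ∧ dx_i = 0. For each pair (i, j) with i < j, the coefficient of dx_i ∧ dx_j in alpha ∧ beta is (alpha_i * beta_j - alpha_j * beta_i). Collecting: alpha ∧ beta = (6*x) dx ∧ dy.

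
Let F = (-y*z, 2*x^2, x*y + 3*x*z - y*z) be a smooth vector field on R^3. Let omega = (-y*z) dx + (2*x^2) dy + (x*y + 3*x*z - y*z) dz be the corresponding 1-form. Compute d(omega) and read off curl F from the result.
d(omega) = (x - z) dy ∧ dz + (-2*y - 3*z) dz ∧ dx + (4*x + z) dx ∧ dy; curl F = (x - z, -2*y - 3*z, 4*x + z)

d omega = sum_{i<j} (∂f_j/∂x_i - ∂f_i/∂x_j) dx_i ∧ dx_j. Under the identification (dy ∧ dz, dz ∧ dx, dx ∧ dy) ↔ (e_x, e_y, e_z), the coefficients are exactly the components of curl F. Compute:
  ∂R/∂y - ∂Q/∂z = (x - z) - (0) = x - z
  ∂P/∂z - ∂R/∂x = (-y) - (y + 3*z) = -2*y - 3*z
  ∂Q/∂x - ∂P/∂y = (4*x) - (-z) = 4*x + z.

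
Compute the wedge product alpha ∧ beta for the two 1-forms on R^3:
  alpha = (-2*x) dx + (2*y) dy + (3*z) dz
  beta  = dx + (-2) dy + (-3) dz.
alpha ∧ beta = (4*x - 2*y) dx ∧ dy + (6*x - 3*z) dx ∧ dz + (-6*y + 6*z) dy ∧ dz

Distribute the wedge, using dx_i ∧ dx_j = -dx_j ∧ dx_i and dx_i ∧ dx_i = 0. For each pair (i, j) with i < j, the coefficient of dx_i ∧ dx_j in alpha ∧ beta is (alpha_i * beta_j - alpha_j * beta_i). Collecting: alpha ∧ beta = (4*x - 2*y) dx ∧ dy + (6*x - 3*z) dx ∧ dz + (-6*y + 6*z) dy ∧ dz.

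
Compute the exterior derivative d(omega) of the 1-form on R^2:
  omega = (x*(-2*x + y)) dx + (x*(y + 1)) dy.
d(omega) = (-x + y + 1) dx ∧ dy

For a 1-form omega = sum_i f_i dx_i, the exterior derivative is
  d(omega) = sum_{i < j} (∂f_j/∂x_i - ∂f_i/∂x_j) dx_i ∧ dx_j.
  coefficient of dx ∧ dy: ∂f_2/∂x - ∂f_1/∂y = ∂(x*(y + 1))/∂x - ∂(x*(-2*x + y))/∂y = -x + y + 1
Assembling: d(omega) = (-x + y + 1) dx ∧ dy.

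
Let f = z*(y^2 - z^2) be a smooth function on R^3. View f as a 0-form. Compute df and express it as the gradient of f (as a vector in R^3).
df = (0) dx + (2*y*z) dy + (y^2 - 3*z^2) dz; grad f = (0, 2*y*z, y^2 - 3*z^2)

For a 0-form f, d f = (∂f/∂x) dx + (∂f/∂y) dy + (∂f/∂z) dz. The components of the vector representation are exactly the entries of grad f in Cartesian coordinates:
  ∂f/∂x = 0
  ∂f/∂y = 2*y*z
  ∂f/∂z = y^2 - 3*z^2.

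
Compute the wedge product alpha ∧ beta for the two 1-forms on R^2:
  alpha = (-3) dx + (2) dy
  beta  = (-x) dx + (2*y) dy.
alpha ∧ beta = (2*x - 6*y) dx ∧ dy

Distribute the wedge, using dx_i ∧ dx_j = -dx_j ∧ dx_i and dx_i ∧ dx_i = 0. For each pair (i, j) with i < j, the coefficient of dx_i ∧ dx_j in alpha ∧ beta is (alpha_i * beta_j - alpha_j * beta_i). Collecting: alpha ∧ beta = (2*x - 6*y) dx ∧ dy.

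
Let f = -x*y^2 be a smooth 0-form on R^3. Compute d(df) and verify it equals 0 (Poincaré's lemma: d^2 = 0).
d(df) = 0

Step 1: df = sum_i (∂f/∂x_i) dx_i = (-y^2) dx + (-2*x*y) dy + (0) dz.
Step 2: Apply d again. Using the 1-form formula, the coefficient of dx ∧ dy in d(df) is ∂^2 f/∂x ∂y - ∂^2 f/∂y ∂x = (-2*y) - (-2*y) = 0 (equality of mixed partials for smooth f).
Similarly for dx ∧ dz and dy ∧ dz — all coefficients vanish. So d(df) = 0.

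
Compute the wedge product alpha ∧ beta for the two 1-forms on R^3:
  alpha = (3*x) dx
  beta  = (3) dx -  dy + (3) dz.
alpha ∧ beta = (-3*x) dx ∧ dy + (9*x) dx ∧ dz

Distribute the wedge, using dx_i ∧ dx_j = -dx_j ∧ dx_i and dx_i ∧ dx_i = 0. For each pair (i, j) with i < j, the coefficient of dx_i ∧ dx_j in alpha ∧ beta is (alpha_i * beta_j - alpha_j * beta_i). Collecting: alpha ∧ beta = (-3*x) dx ∧ dy + (9*x) dx ∧ dz.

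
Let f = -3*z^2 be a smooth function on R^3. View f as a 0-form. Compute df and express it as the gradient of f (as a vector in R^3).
df = (0) dx + (0) dy + (-6*z) dz; grad f = (0, 0, -6*z)

For a 0-form f, d f = (∂f/∂x) dx + (∂f/∂y) dy + (∂f/∂z) dz. The components of the vector representation are exactly the entries of grad f in Cartesian coordinates:
  ∂f/∂x = 0
  ∂f/∂y = 0
  ∂f/∂z = -6*z.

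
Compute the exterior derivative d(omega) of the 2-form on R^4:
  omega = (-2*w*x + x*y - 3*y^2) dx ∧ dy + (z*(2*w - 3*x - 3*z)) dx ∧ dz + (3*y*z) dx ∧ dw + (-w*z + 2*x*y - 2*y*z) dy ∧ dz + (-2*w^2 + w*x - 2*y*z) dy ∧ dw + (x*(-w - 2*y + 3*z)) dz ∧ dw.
d(omega) = (w - 2*x - 3*z) dx ∧ dy ∧ dw + (-w - 5*y + 5*z) dx ∧ dz ∧ dw + (2*y) dx ∧ dy ∧ dz + (-2*x + 2*y - z) dy ∧ dz ∧ dw

For a 2-form omega = sum_{i<j} g_{ij} dx_i ∧ dx_j, the exterior derivative is
  d(omega) = sum_{i<j} d(g_{ij}) ∧ dx_i ∧ dx_j = sum_{i<j, k} (∂g_{ij}/∂x_k) dx_k ∧ dx_i ∧ dx_j.
Expand each term, using dx_k ∧ dx_i ∧ dx_j = sgn(permutation) dx_{(a)} ∧ dx_{(b)} ∧ dx_{(c)} with (a < b < c) sorted:
  d(-2*w*x + x*y - 3*y^2) includes (∂/∂w)(-2*w*x + x*y - 3*y^2) dw = (-2*x) dw, which multiplied by dx ∧ dy gives (-2*x) dx ∧ dy ∧ dw
  d(z*(2*w - 3*x - 3*z)) includes (∂/∂w)(z*(2*w - 3*x - 3*z)) dw = (2*z) dw, which multiplied by dx ∧ dz gives (2*z) dx ∧ dz ∧ dw
  d(3*y*z) includes (∂/∂y)(3*y*z) dy = (3*z) dy, which multiplied by dx ∧ dw gives (-3*z) dx ∧ dy ∧ dw
  d(3*y*z) includes (∂/∂z)(3*y*z) dz = (3*y) dz, which multiplied by dx ∧ dw gives (-3*y) dx ∧ dz ∧ dw
  d(-w*z + 2*x*y - 2*y*z) includes (∂/∂x)(-w*z + 2*x*y - 2*y*z) dx = (2*y) dx, which multiplied by dy ∧ dz gives (2*y) dx ∧ dy ∧ dz
  d(-w*z + 2*x*y - 2*y*z) includes (∂/∂w)(-w*z + 2*x*y - 2*y*z) dw = (-z) dw, which multiplied by dy ∧ dz gives (-z) dy ∧ dz ∧ dw
  d(-2*w^2 + w*x - 2*y*z) includes (∂/∂x)(-2*w^2 + w*x - 2*y*z) dx = (w) dx, which multiplied by dy ∧ dw gives (w) dx ∧ dy ∧ dw
  d(-2*w^2 + w*x - 2*y*z) includes (∂/∂z)(-2*w^2 + w*x - 2*y*z) dz = (-2*y) dz, which multiplied by dy ∧ dw gives (2*y) dy ∧ dz ∧ dw
  d(x*(-w - 2*y + 3*z)) includes (∂/∂x)(x*(-w - 2*y + 3*z)) dx = (-w - 2*y + 3*z) dx, which multiplied by dz ∧ dw gives (-w - 2*y + 3*z) dx ∧ dz ∧ dw
  d(x*(-w - 2*y + 3*z)) includes (∂/∂y)(x*(-w - 2*y + 3*z)) dy = (-2*x) dy, which multiplied by dz ∧ dw gives (-2*x) dy ∧ dz ∧ dw
Collecting like 3-forms: d(omega) = (w - 2*x - 3*z) dx ∧ dy ∧ dw + (-w - 5*y + 5*z) dx ∧ dz ∧ dw + (2*y) dx ∧ dy ∧ dz + (-2*x + 2*y - z) dy ∧ dz ∧ dw.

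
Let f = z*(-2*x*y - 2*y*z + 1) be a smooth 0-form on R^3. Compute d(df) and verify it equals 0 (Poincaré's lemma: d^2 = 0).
d(df) = 0

Step 1: df = sum_i (∂f/∂x_i) dx_i = (-2*y*z) dx + (2*z*(-x - z)) dy + (-2*x*y - 4*y*z + 1) dz.
Step 2: Apply d again. Using the 1-form formula, the coefficient of dx ∧ dy in d(df) is ∂^2 f/∂x ∂y - ∂^2 f/∂y ∂x = (-2*z) - (-2*z) = 0 (equality of mixed partials for smooth f).
Similarly for dx ∧ dz and dy ∧ dz — all coefficients vanish. So d(df) = 0.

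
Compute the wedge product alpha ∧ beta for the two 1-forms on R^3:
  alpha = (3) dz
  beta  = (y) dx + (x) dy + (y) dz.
alpha ∧ beta = (-3*y) dx ∧ dz + (-3*x) dy ∧ dz

Distribute the wedge, using dx_i ∧ dx_j = -dx_j ∧ dx_i and dx_i ∧ dx_i = 0. For each pair (i, j) with i < j, the coefficient of dx_i ∧ dx_j in alpha ∧ beta is (alpha_i * beta_j - alpha_j * beta_i). Collecting: alpha ∧ beta = (-3*y) dx ∧ dz + (-3*x) dy ∧ dz.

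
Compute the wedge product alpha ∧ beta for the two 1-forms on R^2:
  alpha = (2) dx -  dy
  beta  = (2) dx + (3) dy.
alpha ∧ beta = (8) dx ∧ dy

Distribute the wedge, using dx_i ∧ dx_j = -dx_j ∧ dx_i and dx_i ∧ dx_i = 0. For each pair (i, j) with i < j, the coefficient of dx_i ∧ dx_j in alpha ∧ beta is (alpha_i * beta_j - alpha_j * beta_i). Collecting: alpha ∧ beta = (8) dx ∧ dy.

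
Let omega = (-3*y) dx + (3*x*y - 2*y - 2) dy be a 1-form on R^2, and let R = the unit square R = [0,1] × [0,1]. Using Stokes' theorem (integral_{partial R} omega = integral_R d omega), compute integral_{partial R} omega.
integral_(partial R) omega = 9/2

Stokes: integral_partial_R omega = integral_R d omega with d omega = (∂Q/∂x - ∂P/∂y) dx ∧ dy.
  ∂Q/∂x = 3*y
  ∂P/∂y = -3
  integrand = ∂Q/∂x - ∂P/∂y = 3*y + 3.
Integrating over R: integral_0^1 integral_0^1 (3*y + 3) dx dy = 9/2.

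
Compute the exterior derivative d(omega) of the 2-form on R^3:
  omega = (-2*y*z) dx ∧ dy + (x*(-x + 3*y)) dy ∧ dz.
d(omega) = (-2*x + y) dx ∧ dy ∧ dz

For a 2-form omega = sum_{i<j} g_{ij} dx_i ∧ dx_j, the exterior derivative is
  d(omega) = sum_{i<j} d(g_{ij}) ∧ dx_i ∧ dx_j = sum_{i<j, k} (∂g_{ij}/∂x_k) dx_k ∧ dx_i ∧ dx_j.
Expand each term, using dx_k ∧ dx_i ∧ dx_j = sgn(permutation) dx_{(a)} ∧ dx_{(b)} ∧ dx_{(c)} with (a < b < c) sorted:
  d(-2*y*z) includes (∂/∂z)(-2*y*z) dz = (-2*y) dz, which multiplied by dx ∧ dy gives (-2*y) dx ∧ dy ∧ dz
  d(x*(-x + 3*y)) includes (∂/∂x)(x*(-x + 3*y)) dx = (-2*x + 3*y) dx, which multiplied by dy ∧ dz gives (-2*x + 3*y) dx ∧ dy ∧ dz
Collecting like 3-forms: d(omega) = (-2*x + y) dx ∧ dy ∧ dz.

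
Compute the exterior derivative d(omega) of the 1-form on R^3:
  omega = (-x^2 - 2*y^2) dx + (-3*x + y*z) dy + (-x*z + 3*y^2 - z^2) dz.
d(omega) = (4*y - 3) dx ∧ dy + (-z) dx ∧ dz + (5*y) dy ∧ dz

For a 1-form omega = sum_i f_i dx_i, the exterior derivative is
  d(omega) = sum_{i < j} (∂f_j/∂x_i - ∂f_i/∂x_j) dx_i ∧ dx_j.
  coefficient of dx ∧ dy: ∂f_2/∂x - ∂f_1/∂y = ∂(-3*x + y*z)/∂x - ∂(-x^2 - 2*y^2)/∂y = 4*y - 3
  coefficient of dx ∧ dz: ∂f_3/∂x - ∂f_1/∂z = ∂(-x*z + 3*y^2 - z^2)/∂x - ∂(-x^2 - 2*y^2)/∂z = -z
  coefficient of dy ∧ dz: ∂f_3/∂y - ∂f_2/∂z = ∂(-x*z + 3*y^2 - z^2)/∂y - ∂(-3*x + y*z)/∂z = 5*y
Assembling: d(omega) = (4*y - 3) dx ∧ dy + (-z) dx ∧ dz + (5*y) dy ∧ dz.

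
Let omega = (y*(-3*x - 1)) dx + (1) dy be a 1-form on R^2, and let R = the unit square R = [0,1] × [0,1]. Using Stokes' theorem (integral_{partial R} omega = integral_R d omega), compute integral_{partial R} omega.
integral_(partial R) omega = 5/2

Stokes: integral_partial_R omega = integral_R d omega with d omega = (∂Q/∂x - ∂P/∂y) dx ∧ dy.
  ∂Q/∂x = 0
  ∂P/∂y = -3*x - 1
  integrand = ∂Q/∂x - ∂P/∂y = 3*x + 1.
Integrating over R: integral_0^1 integral_0^1 (3*x + 1) dx dy = 5/2.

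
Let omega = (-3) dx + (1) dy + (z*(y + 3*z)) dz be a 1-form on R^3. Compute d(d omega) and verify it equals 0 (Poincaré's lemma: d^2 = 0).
d(d omega) = 0

Step 1: d omega = sum_{i<j} (∂f_j/∂x_i - ∂f_i/∂x_j) dx_i ∧ dx_j:
  coeff of dx ∧ dy: 0
  coeff of dx ∧ dz: 0
  coeff of dy ∧ dz: z
Step 2: Apply d again to each 2-form coefficient. The only possible 3-form in R^3 is dx ∧ dy ∧ dz, with coefficient
  ∂(coeff of dy∧dz)/∂x - ∂(coeff of dx∧dz)/∂y + ∂(coeff of dx∧dy)/∂z
  = ∂/∂x (z) - ∂/∂y (0) + ∂/∂z (0).
Each of these terms simplifies to sums of mixed partials that cancel in pairs. The result is 0 (by equality of mixed partials for smooth functions — Schwarz / Clairaut).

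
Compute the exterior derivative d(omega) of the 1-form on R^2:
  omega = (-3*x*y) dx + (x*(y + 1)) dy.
d(omega) = (3*x + y + 1) dx ∧ dy

For a 1-form omega = sum_i f_i dx_i, the exterior derivative is
  d(omega) = sum_{i < j} (∂f_j/∂x_i - ∂f_i/∂x_j) dx_i ∧ dx_j.
  coefficient of dx ∧ dy: ∂f_2/∂x - ∂f_1/∂y = ∂(x*(y + 1))/∂x - ∂(-3*x*y)/∂y = 3*x + y + 1
Assembling: d(omega) = (3*x + y + 1) dx ∧ dy.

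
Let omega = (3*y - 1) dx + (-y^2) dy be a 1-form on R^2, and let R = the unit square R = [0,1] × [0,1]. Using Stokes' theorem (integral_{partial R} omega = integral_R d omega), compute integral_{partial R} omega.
integral_(partial R) omega = -3

Stokes: integral_partial_R omega = integral_R d omega with d omega = (∂Q/∂x - ∂P/∂y) dx ∧ dy.
  ∂Q/∂x = 0
  ∂P/∂y = 3
  integrand = ∂Q/∂x - ∂P/∂y = -3.
Integrating over R: integral_0^1 integral_0^1 (-3) dx dy = -3.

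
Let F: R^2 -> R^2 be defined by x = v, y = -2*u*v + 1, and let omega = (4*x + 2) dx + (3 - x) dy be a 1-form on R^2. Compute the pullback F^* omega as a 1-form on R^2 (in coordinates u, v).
F^* omega = (2*v*(v - 3)) du + (2*u*v - 6*u + 4*v + 2) dv

Using F^*(f dg) = (f ∘ F) d(g ∘ F), substitute each coordinate x_i by F_i(u, v) in f_i, and replace dx_i by d F_i = (∂F_i/∂u) du + (∂F_i/∂v) dv.
  For the x component: f_1(F) = 4*v + 2; d F_1 = (0) du + (1) dv
  For the y component: f_2(F) = 3 - v; d F_2 = (-2*v) du + (-2*u) dv
Combining and collecting du, dv coefficients:
  coeff of du: 2*v*(v - 3)
  coeff of dv: 2*u*v - 6*u + 4*v + 2
F^* omega = (2*v*(v - 3)) du + (2*u*v - 6*u + 4*v + 2) dv.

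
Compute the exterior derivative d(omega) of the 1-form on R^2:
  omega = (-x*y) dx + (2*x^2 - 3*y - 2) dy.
d(omega) = (5*x) dx ∧ dy

For a 1-form omega = sum_i f_i dx_i, the exterior derivative is
  d(omega) = sum_{i < j} (∂f_j/∂x_i - ∂f_i/∂x_j) dx_i ∧ dx_j.
  coefficient of dx ∧ dy: ∂f_2/∂x - ∂f_1/∂y = ∂(2*x^2 - 3*y - 2)/∂x - ∂(-x*y)/∂y = 5*x
Assembling: d(omega) = (5*x) dx ∧ dy.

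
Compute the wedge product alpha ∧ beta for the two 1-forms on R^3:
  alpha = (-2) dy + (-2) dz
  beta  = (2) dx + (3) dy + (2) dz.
alpha ∧ beta = (4) dx ∧ dy + (2) dy ∧ dz + (4) dx ∧ dz

Distribute the wedge, using dx_i ∧ dx_j = -dx_j ∧ dx_i and dx_i ∧ dx_i = 0. For each pair (i, j) with i < j, the coefficient of dx_i ∧ dx_j in alpha ∧ beta is (alpha_i * beta_j - alpha_j * beta_i). Collecting: alpha ∧ beta = (4) dx ∧ dy + (2) dy ∧ dz + (4) dx ∧ dz.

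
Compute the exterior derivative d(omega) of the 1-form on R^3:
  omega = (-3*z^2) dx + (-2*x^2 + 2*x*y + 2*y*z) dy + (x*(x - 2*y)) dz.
d(omega) = (-4*x + 2*y) dx ∧ dy + (2*x - 2*y + 6*z) dx ∧ dz + (-2*x - 2*y) dy ∧ dz

For a 1-form omega = sum_i f_i dx_i, the exterior derivative is
  d(omega) = sum_{i < j} (∂f_j/∂x_i - ∂f_i/∂x_j) dx_i ∧ dx_j.
  coefficient of dx ∧ dy: ∂f_2/∂x - ∂f_1/∂y = ∂(-2*x^2 + 2*x*y + 2*y*z)/∂x - ∂(-3*z^2)/∂y = -4*x + 2*y
  coefficient of dx ∧ dz: ∂f_3/∂x - ∂f_1/∂z = ∂(x*(x - 2*y))/∂x - ∂(-3*z^2)/∂z = 2*x - 2*y + 6*z
  coefficient of dy ∧ dz: ∂f_3/∂y - ∂f_2/∂z = ∂(x*(x - 2*y))/∂y - ∂(-2*x^2 + 2*x*y + 2*y*z)/∂z = -2*x - 2*y
Assembling: d(omega) = (-4*x + 2*y) dx ∧ dy + (2*x - 2*y + 6*z) dx ∧ dz + (-2*x - 2*y) dy ∧ dz.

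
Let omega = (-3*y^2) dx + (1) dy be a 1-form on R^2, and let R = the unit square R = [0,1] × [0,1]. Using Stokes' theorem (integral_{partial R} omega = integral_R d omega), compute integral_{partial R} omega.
integral_(partial R) omega = 3

Stokes: integral_partial_R omega = integral_R d omega with d omega = (∂Q/∂x - ∂P/∂y) dx ∧ dy.
  ∂Q/∂x = 0
  ∂P/∂y = -6*y
  integrand = ∂Q/∂x - ∂P/∂y = 6*y.
Integrating over R: integral_0^1 integral_0^1 (6*y) dx dy = 3.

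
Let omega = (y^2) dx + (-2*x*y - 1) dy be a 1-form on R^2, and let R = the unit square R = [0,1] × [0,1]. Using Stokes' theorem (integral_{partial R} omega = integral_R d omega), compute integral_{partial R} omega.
integral_(partial R) omega = -2

Stokes: integral_partial_R omega = integral_R d omega with d omega = (∂Q/∂x - ∂P/∂y) dx ∧ dy.
  ∂Q/∂x = -2*y
  ∂P/∂y = 2*y
  integrand = ∂Q/∂x - ∂P/∂y = -4*y.
Integrating over R: integral_0^1 integral_0^1 (-4*y) dx dy = -2.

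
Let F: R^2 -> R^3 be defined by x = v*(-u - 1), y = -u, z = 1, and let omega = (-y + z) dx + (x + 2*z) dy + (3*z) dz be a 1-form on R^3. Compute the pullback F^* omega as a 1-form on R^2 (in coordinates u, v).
F^* omega = (-2) du + (-u^2 - 2*u - 1) dv

Using F^*(f dg) = (f ∘ F) d(g ∘ F), substitute each coordinate x_i by F_i(u, v) in f_i, and replace dx_i by d F_i = (∂F_i/∂u) du + (∂F_i/∂v) dv.
  For the x component: f_1(F) = u + 1; d F_1 = (-v) du + (-u - 1) dv
  For the y component: f_2(F) = -u*v - v + 2; d F_2 = (-1) du + (0) dv
  For the z component: f_3(F) = 3; d F_3 = (0) du + (0) dv
Combining and collecting du, dv coefficients:
  coeff of du: -2
  coeff of dv: -u^2 - 2*u - 1
F^* omega = (-2) du + (-u^2 - 2*u - 1) dv.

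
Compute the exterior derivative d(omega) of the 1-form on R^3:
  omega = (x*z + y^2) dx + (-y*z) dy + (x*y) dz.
d(omega) = (-2*y) dx ∧ dy + (-x + y) dx ∧ dz + (x + y) dy ∧ dz

For a 1-form omega = sum_i f_i dx_i, the exterior derivative is
  d(omega) = sum_{i < j} (∂f_j/∂x_i - ∂f_i/∂x_j) dx_i ∧ dx_j.
  coefficient of dx ∧ dy: ∂f_2/∂x - ∂f_1/∂y = ∂(-y*z)/∂x - ∂(x*z + y^2)/∂y = -2*y
  coefficient of dx ∧ dz: ∂f_3/∂x - ∂f_1/∂z = ∂(x*y)/∂x - ∂(x*z + y^2)/∂z = -x + y
  coefficient of dy ∧ dz: ∂f_3/∂y - ∂f_2/∂z = ∂(x*y)/∂y - ∂(-y*z)/∂z = x + y
Assembling: d(omega) = (-2*y) dx ∧ dy + (-x + y) dx ∧ dz + (x + y) dy ∧ dz.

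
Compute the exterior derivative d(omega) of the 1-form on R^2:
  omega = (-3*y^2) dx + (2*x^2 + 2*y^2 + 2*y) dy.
d(omega) = (4*x + 6*y) dx ∧ dy

For a 1-form omega = sum_i f_i dx_i, the exterior derivative is
  d(omega) = sum_{i < j} (∂f_j/∂x_i - ∂f_i/∂x_j) dx_i ∧ dx_j.
  coefficient of dx ∧ dy: ∂f_2/∂x - ∂f_1/∂y = ∂(2*x^2 + 2*y^2 + 2*y)/∂x - ∂(-3*y^2)/∂y = 4*x + 6*y
Assembling: d(omega) = (4*x + 6*y) dx ∧ dy.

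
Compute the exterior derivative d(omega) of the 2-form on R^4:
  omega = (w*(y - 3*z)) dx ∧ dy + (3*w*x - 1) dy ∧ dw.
d(omega) = (-3*w) dx ∧ dy ∧ dz + (3*w + y - 3*z) dx ∧ dy ∧ dw

For a 2-form omega = sum_{i<j} g_{ij} dx_i ∧ dx_j, the exterior derivative is
  d(omega) = sum_{i<j} d(g_{ij}) ∧ dx_i ∧ dx_j = sum_{i<j, k} (∂g_{ij}/∂x_k) dx_k ∧ dx_i ∧ dx_j.
Expand each term, using dx_k ∧ dx_i ∧ dx_j = sgn(permutation) dx_{(a)} ∧ dx_{(b)} ∧ dx_{(c)} with (a < b < c) sorted:
  d(w*(y - 3*z)) includes (∂/∂z)(w*(y - 3*z)) dz = (-3*w) dz, which multiplied by dx ∧ dy gives (-3*w) dx ∧ dy ∧ dz
  d(w*(y - 3*z)) includes (∂/∂w)(w*(y - 3*z)) dw = (y - 3*z) dw, which multiplied by dx ∧ dy gives (y - 3*z) dx ∧ dy ∧ dw
  d(3*w*x - 1) includes (∂/∂x)(3*w*x - 1) dx = (3*w) dx, which multiplied by dy ∧ dw gives (3*w) dx ∧ dy ∧ dw
Collecting like 3-forms: d(omega) = (-3*w) dx ∧ dy ∧ dz + (3*w + y - 3*z) dx ∧ dy ∧ dw.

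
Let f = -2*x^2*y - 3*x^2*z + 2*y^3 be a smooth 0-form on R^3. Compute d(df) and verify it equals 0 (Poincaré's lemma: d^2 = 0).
d(df) = 0

Step 1: df = sum_i (∂f/∂x_i) dx_i = (2*x*(-2*y - 3*z)) dx + (-2*x^2 + 6*y^2) dy + (-3*x^2) dz.
Step 2: Apply d again. Using the 1-form formula, the coefficient of dx ∧ dy in d(df) is ∂^2 f/∂x ∂y - ∂^2 f/∂y ∂x = (-4*x) - (-4*x) = 0 (equality of mixed partials for smooth f).
Similarly for dx ∧ dz and dy ∧ dz — all coefficients vanish. So d(df) = 0.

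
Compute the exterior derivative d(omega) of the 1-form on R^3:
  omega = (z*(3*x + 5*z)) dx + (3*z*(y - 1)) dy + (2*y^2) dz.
d(omega) = (-3*x - 10*z) dx ∧ dz + (y + 3) dy ∧ dz

For a 1-form omega = sum_i f_i dx_i, the exterior derivative is
  d(omega) = sum_{i < j} (∂f_j/∂x_i - ∂f_i/∂x_j) dx_i ∧ dx_j.
  coefficient of dx ∧ dz: ∂f_3/∂x - ∂f_1/∂z = ∂(2*y^2)/∂x - ∂(z*(3*x + 5*z))/∂z = -3*x - 10*z
  coefficient of dy ∧ dz: ∂f_3/∂y - ∂f_2/∂z = ∂(2*y^2)/∂y - ∂(3*z*(y - 1))/∂z = y + 3
Assembling: d(omega) = (-3*x - 10*z) dx ∧ dz + (y + 3) dy ∧ dz.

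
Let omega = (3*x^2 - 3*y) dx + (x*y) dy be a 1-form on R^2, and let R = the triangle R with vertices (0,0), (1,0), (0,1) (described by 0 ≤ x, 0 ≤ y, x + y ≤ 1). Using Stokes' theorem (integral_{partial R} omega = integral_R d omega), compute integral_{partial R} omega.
integral_(partial R) omega = 5/3

Stokes: integral_partial_R omega = integral_R d omega with d omega = (∂Q/∂x - ∂P/∂y) dx ∧ dy.
  ∂Q/∂x = y
  ∂P/∂y = -3
  integrand = ∂Q/∂x - ∂P/∂y = y + 3.
Integrating over R: integral_0^1 integral_0^{1-x} (y + 3) dy dx = 5/3.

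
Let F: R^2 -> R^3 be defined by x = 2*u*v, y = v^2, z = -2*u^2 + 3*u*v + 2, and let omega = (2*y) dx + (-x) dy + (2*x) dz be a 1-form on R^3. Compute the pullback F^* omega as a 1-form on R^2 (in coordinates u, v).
F^* omega = (4*v*(-4*u^2 + 3*u*v + v^2)) du + (12*u^2*v) dv

Using F^*(f dg) = (f ∘ F) d(g ∘ F), substitute each coordinate x_i by F_i(u, v) in f_i, and replace dx_i by d F_i = (∂F_i/∂u) du + (∂F_i/∂v) dv.
  For the x component: f_1(F) = 2*v^2; d F_1 = (2*v) du + (2*u) dv
  For the y component: f_2(F) = -2*u*v; d F_2 = (0) du + (2*v) dv
  For the z component: f_3(F) = 4*u*v; d F_3 = (-4*u + 3*v) du + (3*u) dv
Combining and collecting du, dv coefficients:
  coeff of du: 4*v*(-4*u^2 + 3*u*v + v^2)
  coeff of dv: 12*u^2*v
F^* omega = (4*v*(-4*u^2 + 3*u*v + v^2)) du + (12*u^2*v) dv.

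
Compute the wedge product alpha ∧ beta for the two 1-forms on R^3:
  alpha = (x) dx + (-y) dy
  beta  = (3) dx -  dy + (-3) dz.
alpha ∧ beta = (-x + 3*y) dx ∧ dy + (-3*x) dx ∧ dz + (3*y) dy ∧ dz

Distribute the wedge, using dx_i ∧ dx_j = -dx_j ∧ dx_i and dx_i ∧ dx_i = 0. For each pair (i, j) with i < j, the coefficient of dx_i ∧ dx_j in alpha ∧ beta is (alpha_i * beta_j - alpha_j * beta_i). Collecting: alpha ∧ beta = (-x + 3*y) dx ∧ dy + (-3*x) dx ∧ dz + (3*y) dy ∧ dz.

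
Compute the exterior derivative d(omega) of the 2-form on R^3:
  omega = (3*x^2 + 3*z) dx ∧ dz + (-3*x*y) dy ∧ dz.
d(omega) = (-3*y) dx ∧ dy ∧ dz

For a 2-form omega = sum_{i<j} g_{ij} dx_i ∧ dx_j, the exterior derivative is
  d(omega) = sum_{i<j} d(g_{ij}) ∧ dx_i ∧ dx_j = sum_{i<j, k} (∂g_{ij}/∂x_k) dx_k ∧ dx_i ∧ dx_j.
Expand each term, using dx_k ∧ dx_i ∧ dx_j = sgn(permutation) dx_{(a)} ∧ dx_{(b)} ∧ dx_{(c)} with (a < b < c) sorted:
  d(-3*x*y) includes (∂/∂x)(-3*x*y) dx = (-3*y) dx, which multiplied by dy ∧ dz gives (-3*y) dx ∧ dy ∧ dz
Collecting like 3-forms: d(omega) = (-3*y) dx ∧ dy ∧ dz.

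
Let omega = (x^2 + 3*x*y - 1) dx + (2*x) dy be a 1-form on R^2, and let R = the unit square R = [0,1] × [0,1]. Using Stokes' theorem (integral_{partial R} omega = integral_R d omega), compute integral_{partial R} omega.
integral_(partial R) omega = 1/2

Stokes: integral_partial_R omega = integral_R d omega with d omega = (∂Q/∂x - ∂P/∂y) dx ∧ dy.
  ∂Q/∂x = 2
  ∂P/∂y = 3*x
  integrand = ∂Q/∂x - ∂P/∂y = 2 - 3*x.
Integrating over R: integral_0^1 integral_0^1 (2 - 3*x) dx dy = 1/2.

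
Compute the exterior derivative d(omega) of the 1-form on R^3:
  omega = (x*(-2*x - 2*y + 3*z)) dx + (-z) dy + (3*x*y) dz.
d(omega) = (2*x) dx ∧ dy + (-3*x + 3*y) dx ∧ dz + (3*x + 1) dy ∧ dz

For a 1-form omega = sum_i f_i dx_i, the exterior derivative is
  d(omega) = sum_{i < j} (∂f_j/∂x_i - ∂f_i/∂x_j) dx_i ∧ dx_j.
  coefficient of dx ∧ dy: ∂f_2/∂x - ∂f_1/∂y = ∂(-z)/∂x - ∂(x*(-2*x - 2*y + 3*z))/∂y = 2*x
  coefficient of dx ∧ dz: ∂f_3/∂x - ∂f_1/∂z = ∂(3*x*y)/∂x - ∂(x*(-2*x - 2*y + 3*z))/∂z = -3*x + 3*y
  coefficient of dy ∧ dz: ∂f_3/∂y - ∂f_2/∂z = ∂(3*x*y)/∂y - ∂(-z)/∂z = 3*x + 1
Assembling: d(omega) = (2*x) dx ∧ dy + (-3*x + 3*y) dx ∧ dz + (3*x + 1) dy ∧ dz.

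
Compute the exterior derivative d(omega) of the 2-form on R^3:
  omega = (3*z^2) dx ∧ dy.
d(omega) = (6*z) dx ∧ dy ∧ dz

For a 2-form omega = sum_{i<j} g_{ij} dx_i ∧ dx_j, the exterior derivative is
  d(omega) = sum_{i<j} d(g_{ij}) ∧ dx_i ∧ dx_j = sum_{i<j, k} (∂g_{ij}/∂x_k) dx_k ∧ dx_i ∧ dx_j.
Expand each term, using dx_k ∧ dx_i ∧ dx_j = sgn(permutation) dx_{(a)} ∧ dx_{(b)} ∧ dx_{(c)} with (a < b < c) sorted:
  d(3*z^2) includes (∂/∂z)(3*z^2) dz = (6*z) dz, which multiplied by dx ∧ dy gives (6*z) dx ∧ dy ∧ dz
Collecting like 3-forms: d(omega) = (6*z) dx ∧ dy ∧ dz.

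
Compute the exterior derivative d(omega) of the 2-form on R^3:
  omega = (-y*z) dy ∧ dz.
d(omega) = 0

For a 2-form omega = sum_{i<j} g_{ij} dx_i ∧ dx_j, the exterior derivative is
  d(omega) = sum_{i<j} d(g_{ij}) ∧ dx_i ∧ dx_j = sum_{i<j, k} (∂g_{ij}/∂x_k) dx_k ∧ dx_i ∧ dx_j.
Expand each term, using dx_k ∧ dx_i ∧ dx_j = sgn(permutation) dx_{(a)} ∧ dx_{(b)} ∧ dx_{(c)} with (a < b < c) sorted:

Collecting like 3-forms: d(omega) = 0.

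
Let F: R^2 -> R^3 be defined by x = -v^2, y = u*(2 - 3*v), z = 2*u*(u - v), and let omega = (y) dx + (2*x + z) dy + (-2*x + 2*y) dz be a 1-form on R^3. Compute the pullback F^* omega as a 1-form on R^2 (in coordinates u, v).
F^* omega = (-30*u^2*v + 20*u^2 + 26*u*v^2 - 12*u*v + 2*v^3 - 4*v^2) du + (2*u*(-3*u^2 + 9*u*v - 4*u + 4*v^2 - 2*v)) dv

Using F^*(f dg) = (f ∘ F) d(g ∘ F), substitute each coordinate x_i by F_i(u, v) in f_i, and replace dx_i by d F_i = (∂F_i/∂u) du + (∂F_i/∂v) dv.
  For the x component: f_1(F) = u*(2 - 3*v); d F_1 = (0) du + (-2*v) dv
  For the y component: f_2(F) = 2*u^2 - 2*u*v - 2*v^2; d F_2 = (2 - 3*v) du + (-3*u) dv
  For the z component: f_3(F) = -6*u*v + 4*u + 2*v^2; d F_3 = (4*u - 2*v) du + (-2*u) dv
Combining and collecting du, dv coefficients:
  coeff of du: -30*u^2*v + 20*u^2 + 26*u*v^2 - 12*u*v + 2*v^3 - 4*v^2
  coeff of dv: 2*u*(-3*u^2 + 9*u*v - 4*u + 4*v^2 - 2*v)
F^* omega = (-30*u^2*v + 20*u^2 + 26*u*v^2 - 12*u*v + 2*v^3 - 4*v^2) du + (2*u*(-3*u^2 + 9*u*v - 4*u + 4*v^2 - 2*v)) dv.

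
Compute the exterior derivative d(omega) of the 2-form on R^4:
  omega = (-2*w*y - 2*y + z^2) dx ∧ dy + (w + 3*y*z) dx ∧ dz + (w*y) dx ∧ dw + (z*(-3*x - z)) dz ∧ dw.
d(omega) = (-z) dx ∧ dy ∧ dz + (-w - 2*y) dx ∧ dy ∧ dw + (1 - 3*z) dx ∧ dz ∧ dw

For a 2-form omega = sum_{i<j} g_{ij} dx_i ∧ dx_j, the exterior derivative is
  d(omega) = sum_{i<j} d(g_{ij}) ∧ dx_i ∧ dx_j = sum_{i<j, k} (∂g_{ij}/∂x_k) dx_k ∧ dx_i ∧ dx_j.
Expand each term, using dx_k ∧ dx_i ∧ dx_j = sgn(permutation) dx_{(a)} ∧ dx_{(b)} ∧ dx_{(c)} with (a < b < c) sorted:
  d(-2*w*y - 2*y + z^2) includes (∂/∂z)(-2*w*y - 2*y + z^2) dz = (2*z) dz, which multiplied by dx ∧ dy gives (2*z) dx ∧ dy ∧ dz
  d(-2*w*y - 2*y + z^2) includes (∂/∂w)(-2*w*y - 2*y + z^2) dw = (-2*y) dw, which multiplied by dx ∧ dy gives (-2*y) dx ∧ dy ∧ dw
  d(w + 3*y*z) includes (∂/∂y)(w + 3*y*z) dy = (3*z) dy, which multiplied by dx ∧ dz gives (-3*z) dx ∧ dy ∧ dz
  d(w + 3*y*z) includes (∂/∂w)(w + 3*y*z) dw = (1) dw, which multiplied by dx ∧ dz gives (1) dx ∧ dz ∧ dw
  d(w*y) includes (∂/∂y)(w*y) dy = (w) dy, which multiplied by dx ∧ dw gives (-w) dx ∧ dy ∧ dw
  d(z*(-3*x - z)) includes (∂/∂x)(z*(-3*x - z)) dx = (-3*z) dx, which multiplied by dz ∧ dw gives (-3*z) dx ∧ dz ∧ dw
Collecting like 3-forms: d(omega) = (-z) dx ∧ dy ∧ dz + (-w - 2*y) dx ∧ dy ∧ dw + (1 - 3*z) dx ∧ dz ∧ dw.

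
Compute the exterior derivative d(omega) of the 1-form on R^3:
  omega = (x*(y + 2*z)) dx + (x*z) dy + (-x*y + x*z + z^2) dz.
d(omega) = (-x + z) dx ∧ dy + (-2*x - y + z) dx ∧ dz + (-2*x) dy ∧ dz

For a 1-form omega = sum_i f_i dx_i, the exterior derivative is
  d(omega) = sum_{i < j} (∂f_j/∂x_i - ∂f_i/∂x_j) dx_i ∧ dx_j.
  coefficient of dx ∧ dy: ∂f_2/∂x - ∂f_1/∂y = ∂(x*z)/∂x - ∂(x*(y + 2*z))/∂y = -x + z
  coefficient of dx ∧ dz: ∂f_3/∂x - ∂f_1/∂z = ∂(-x*y + x*z + z^2)/∂x - ∂(x*(y + 2*z))/∂z = -2*x - y + z
  coefficient of dy ∧ dz: ∂f_3/∂y - ∂f_2/∂z = ∂(-x*y + x*z + z^2)/∂y - ∂(x*z)/∂z = -2*x
Assembling: d(omega) = (-x + z) dx ∧ dy + (-2*x - y + z) dx ∧ dz + (-2*x) dy ∧ dz.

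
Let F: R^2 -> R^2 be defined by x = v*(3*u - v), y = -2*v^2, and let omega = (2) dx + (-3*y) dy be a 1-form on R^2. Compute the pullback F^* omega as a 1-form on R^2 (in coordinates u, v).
F^* omega = (6*v) du + (6*u - 24*v^3 - 4*v) dv

Using F^*(f dg) = (f ∘ F) d(g ∘ F), substitute each coordinate x_i by F_i(u, v) in f_i, and replace dx_i by d F_i = (∂F_i/∂u) du + (∂F_i/∂v) dv.
  For the x component: f_1(F) = 2; d F_1 = (3*v) du + (3*u - 2*v) dv
  For the y component: f_2(F) = 6*v^2; d F_2 = (0) du + (-4*v) dv
Combining and collecting du, dv coefficients:
  coeff of du: 6*v
  coeff of dv: 6*u - 24*v^3 - 4*v
F^* omega = (6*v) du + (6*u - 24*v^3 - 4*v) dv.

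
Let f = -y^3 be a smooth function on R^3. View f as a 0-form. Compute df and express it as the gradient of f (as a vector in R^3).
df = (0) dx + (-3*y^2) dy + (0) dz; grad f = (0, -3*y^2, 0)

For a 0-form f, d f = (∂f/∂x) dx + (∂f/∂y) dy + (∂f/∂z) dz. The components of the vector representation are exactly the entries of grad f in Cartesian coordinates:
  ∂f/∂x = 0
  ∂f/∂y = -3*y^2
  ∂f/∂z = 0.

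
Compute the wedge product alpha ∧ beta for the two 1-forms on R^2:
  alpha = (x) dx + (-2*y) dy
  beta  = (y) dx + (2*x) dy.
alpha ∧ beta = (2*x^2 + 2*y^2) dx ∧ dy

Distribute the wedge, using dx_i ∧ dx_j = -dx_j ∧ dx_i and dx_i ∧ dx_i = 0. For each pair (i, j) with i < j, the coefficient of dx_i ∧ dx_j in alpha ∧ beta is (alpha_i * beta_j - alpha_j * beta_i). Collecting: alpha ∧ beta = (2*x^2 + 2*y^2) dx ∧ dy.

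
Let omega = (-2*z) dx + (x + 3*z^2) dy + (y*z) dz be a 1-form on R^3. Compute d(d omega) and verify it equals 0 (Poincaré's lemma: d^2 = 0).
d(d omega) = 0

Step 1: d omega = sum_{i<j} (∂f_j/∂x_i - ∂f_i/∂x_j) dx_i ∧ dx_j:
  coeff of dx ∧ dy: 1
  coeff of dx ∧ dz: 2
  coeff of dy ∧ dz: -5*z
Step 2: Apply d again to each 2-form coefficient. The only possible 3-form in R^3 is dx ∧ dy ∧ dz, with coefficient
  ∂(coeff of dy∧dz)/∂x - ∂(coeff of dx∧dz)/∂y + ∂(coeff of dx∧dy)/∂z
  = ∂/∂x (-5*z) - ∂/∂y (2) + ∂/∂z (1).
Each of these terms simplifies to sums of mixed partials that cancel in pairs. The result is 0 (by equality of mixed partials for smooth functions — Schwarz / Clairaut).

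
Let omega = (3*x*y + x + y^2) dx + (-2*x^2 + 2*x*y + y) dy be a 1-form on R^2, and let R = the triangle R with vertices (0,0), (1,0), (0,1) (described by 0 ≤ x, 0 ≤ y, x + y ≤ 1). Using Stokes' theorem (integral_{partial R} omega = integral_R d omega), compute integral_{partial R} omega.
integral_(partial R) omega = -7/6

Stokes: integral_partial_R omega = integral_R d omega with d omega = (∂Q/∂x - ∂P/∂y) dx ∧ dy.
  ∂Q/∂x = -4*x + 2*y
  ∂P/∂y = 3*x + 2*y
  integrand = ∂Q/∂x - ∂P/∂y = -7*x.
Integrating over R: integral_0^1 integral_0^{1-x} (-7*x) dy dx = -7/6.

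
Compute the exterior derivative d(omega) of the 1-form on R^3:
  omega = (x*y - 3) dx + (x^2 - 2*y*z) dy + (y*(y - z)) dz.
d(omega) = (x) dx ∧ dy + (4*y - z) dy ∧ dz

For a 1-form omega = sum_i f_i dx_i, the exterior derivative is
  d(omega) = sum_{i < j} (∂f_j/∂x_i - ∂f_i/∂x_j) dx_i ∧ dx_j.
  coefficient of dx ∧ dy: ∂f_2/∂x - ∂f_1/∂y = ∂(x^2 - 2*y*z)/∂x - ∂(x*y - 3)/∂y = x
  coefficient of dy ∧ dz: ∂f_3/∂y - ∂f_2/∂z = ∂(y*(y - z))/∂y - ∂(x^2 - 2*y*z)/∂z = 4*y - z
Assembling: d(omega) = (x) dx ∧ dy + (4*y - z) dy ∧ dz.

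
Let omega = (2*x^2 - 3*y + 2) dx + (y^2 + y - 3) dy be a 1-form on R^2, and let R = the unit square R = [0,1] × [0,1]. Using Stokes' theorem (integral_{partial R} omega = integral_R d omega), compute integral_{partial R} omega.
integral_(partial R) omega = 3

Stokes: integral_partial_R omega = integral_R d omega with d omega = (∂Q/∂x - ∂P/∂y) dx ∧ dy.
  ∂Q/∂x = 0
  ∂P/∂y = -3
  integrand = ∂Q/∂x - ∂P/∂y = 3.
Integrating over R: integral_0^1 integral_0^1 (3) dx dy = 3.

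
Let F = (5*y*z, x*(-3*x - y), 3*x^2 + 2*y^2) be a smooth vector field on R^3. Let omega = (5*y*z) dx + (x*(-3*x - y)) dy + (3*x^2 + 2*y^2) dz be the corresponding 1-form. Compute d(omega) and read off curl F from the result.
d(omega) = (4*y) dy ∧ dz + (-6*x + 5*y) dz ∧ dx + (-6*x - y - 5*z) dx ∧ dy; curl F = (4*y, -6*x + 5*y, -6*x - y - 5*z)

d omega = sum_{i<j} (∂f_j/∂x_i - ∂f_i/∂x_j) dx_i ∧ dx_j. Under the identification (dy ∧ dz, dz ∧ dx, dx ∧ dy) ↔ (e_x, e_y, e_z), the coefficients are exactly the components of curl F. Compute:
  ∂R/∂y - ∂Q/∂z = (4*y) - (0) = 4*y
  ∂P/∂z - ∂R/∂x = (5*y) - (6*x) = -6*x + 5*y
  ∂Q/∂x - ∂P/∂y = (-6*x - y) - (5*z) = -6*x - y - 5*z.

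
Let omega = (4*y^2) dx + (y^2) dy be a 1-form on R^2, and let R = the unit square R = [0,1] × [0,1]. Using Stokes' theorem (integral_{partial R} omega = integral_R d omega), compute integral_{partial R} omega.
integral_(partial R) omega = -4

Stokes: integral_partial_R omega = integral_R d omega with d omega = (∂Q/∂x - ∂P/∂y) dx ∧ dy.
  ∂Q/∂x = 0
  ∂P/∂y = 8*y
  integrand = ∂Q/∂x - ∂P/∂y = -8*y.
Integrating over R: integral_0^1 integral_0^1 (-8*y) dx dy = -4.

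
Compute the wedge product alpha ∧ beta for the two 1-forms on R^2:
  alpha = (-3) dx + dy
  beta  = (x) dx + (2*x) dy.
alpha ∧ beta = (-7*x) dx ∧ dy

Distribute the wedge, using dx_i ∧ dx_j = -dx_j ∧ dx_i and dx_i ∧ dx_i = 0. For each pair (i, j) with i < j, the coefficient of dx_i ∧ dx_j in alpha ∧ beta is (alpha_i * beta_j - alpha_j * beta_i). Collecting: alpha ∧ beta = (-7*x) dx ∧ dy.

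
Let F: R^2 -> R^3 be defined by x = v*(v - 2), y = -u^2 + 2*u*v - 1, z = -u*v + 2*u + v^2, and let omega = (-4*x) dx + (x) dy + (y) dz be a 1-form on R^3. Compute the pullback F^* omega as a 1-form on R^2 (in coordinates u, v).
F^* omega = (u^2*v - 2*u^2 - 4*u*v^2 + 8*u*v + 2*v^3 - 4*v^2 + v - 2) du + (u^3 - 4*u^2*v + 6*u*v^2 - 4*u*v + u - 8*v^3 + 24*v^2 - 18*v) dv

Using F^*(f dg) = (f ∘ F) d(g ∘ F), substitute each coordinate x_i by F_i(u, v) in f_i, and replace dx_i by d F_i = (∂F_i/∂u) du + (∂F_i/∂v) dv.
  For the x component: f_1(F) = 4*v*(2 - v); d F_1 = (0) du + (2*v - 2) dv
  For the y component: f_2(F) = v*(v - 2); d F_2 = (-2*u + 2*v) du + (2*u) dv
  For the z component: f_3(F) = -u^2 + 2*u*v - 1; d F_3 = (2 - v) du + (-u + 2*v) dv
Combining and collecting du, dv coefficients:
  coeff of du: u^2*v - 2*u^2 - 4*u*v^2 + 8*u*v + 2*v^3 - 4*v^2 + v - 2
  coeff of dv: u^3 - 4*u^2*v + 6*u*v^2 - 4*u*v + u - 8*v^3 + 24*v^2 - 18*v
F^* omega = (u^2*v - 2*u^2 - 4*u*v^2 + 8*u*v + 2*v^3 - 4*v^2 + v - 2) du + (u^3 - 4*u^2*v + 6*u*v^2 - 4*u*v + u - 8*v^3 + 24*v^2 - 18*v) dv.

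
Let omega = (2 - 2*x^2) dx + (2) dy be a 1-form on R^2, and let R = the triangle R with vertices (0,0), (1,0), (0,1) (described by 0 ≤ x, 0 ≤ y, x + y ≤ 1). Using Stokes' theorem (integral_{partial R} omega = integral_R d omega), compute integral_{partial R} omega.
integral_(partial R) omega = 0

Stokes: integral_partial_R omega = integral_R d omega with d omega = (∂Q/∂x - ∂P/∂y) dx ∧ dy.
  ∂Q/∂x = 0
  ∂P/∂y = 0
  integrand = ∂Q/∂x - ∂P/∂y = 0.
Integrating over R: integral_0^1 integral_0^{1-x} (0) dy dx = 0.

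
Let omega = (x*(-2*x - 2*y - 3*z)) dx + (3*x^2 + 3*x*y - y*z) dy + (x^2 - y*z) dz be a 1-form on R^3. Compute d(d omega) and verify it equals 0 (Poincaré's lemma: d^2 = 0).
d(d omega) = 0

Step 1: d omega = sum_{i<j} (∂f_j/∂x_i - ∂f_i/∂x_j) dx_i ∧ dx_j:
  coeff of dx ∧ dy: 8*x + 3*y
  coeff of dx ∧ dz: 5*x
  coeff of dy ∧ dz: y - z
Step 2: Apply d again to each 2-form coefficient. The only possible 3-form in R^3 is dx ∧ dy ∧ dz, with coefficient
  ∂(coeff of dy∧dz)/∂x - ∂(coeff of dx∧dz)/∂y + ∂(coeff of dx∧dy)/∂z
  = ∂/∂x (y - z) - ∂/∂y (5*x) + ∂/∂z (8*x + 3*y).
Each of these terms simplifies to sums of mixed partials that cancel in pairs. The result is 0 (by equality of mixed partials for smooth functions — Schwarz / Clairaut).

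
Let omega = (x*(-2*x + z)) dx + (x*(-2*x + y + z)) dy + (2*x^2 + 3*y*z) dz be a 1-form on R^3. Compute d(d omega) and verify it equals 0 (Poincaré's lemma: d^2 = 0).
d(d omega) = 0

Step 1: d omega = sum_{i<j} (∂f_j/∂x_i - ∂f_i/∂x_j) dx_i ∧ dx_j:
  coeff of dx ∧ dy: -4*x + y + z
  coeff of dx ∧ dz: 3*x
  coeff of dy ∧ dz: -x + 3*z
Step 2: Apply d again to each 2-form coefficient. The only possible 3-form in R^3 is dx ∧ dy ∧ dz, with coefficient
  ∂(coeff of dy∧dz)/∂x - ∂(coeff of dx∧dz)/∂y + ∂(coeff of dx∧dy)/∂z
  = ∂/∂x (-x + 3*z) - ∂/∂y (3*x) + ∂/∂z (-4*x + y + z).
Each of these terms simplifies to sums of mixed partials that cancel in pairs. The result is 0 (by equality of mixed partials for smooth functions — Schwarz / Clairaut).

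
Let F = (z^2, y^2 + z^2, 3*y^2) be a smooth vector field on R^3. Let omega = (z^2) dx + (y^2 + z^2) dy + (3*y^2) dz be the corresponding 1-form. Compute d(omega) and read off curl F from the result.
d(omega) = (6*y - 2*z) dy ∧ dz + (2*z) dz ∧ dx + (0) dx ∧ dy; curl F = (6*y - 2*z, 2*z, 0)

d omega = sum_{i<j} (∂f_j/∂x_i - ∂f_i/∂x_j) dx_i ∧ dx_j. Under the identification (dy ∧ dz, dz ∧ dx, dx ∧ dy) ↔ (e_x, e_y, e_z), the coefficients are exactly the components of curl F. Compute:
  ∂R/∂y - ∂Q/∂z = (6*y) - (2*z) = 6*y - 2*z
  ∂P/∂z - ∂R/∂x = (2*z) - (0) = 2*z
  ∂Q/∂x - ∂P/∂y = (0) - (0) = 0.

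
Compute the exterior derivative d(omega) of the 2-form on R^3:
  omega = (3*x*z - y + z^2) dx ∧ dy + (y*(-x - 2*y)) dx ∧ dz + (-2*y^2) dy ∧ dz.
d(omega) = (4*x + 4*y + 2*z) dx ∧ dy ∧ dz

For a 2-form omega = sum_{i<j} g_{ij} dx_i ∧ dx_j, the exterior derivative is
  d(omega) = sum_{i<j} d(g_{ij}) ∧ dx_i ∧ dx_j = sum_{i<j, k} (∂g_{ij}/∂x_k) dx_k ∧ dx_i ∧ dx_j.
Expand each term, using dx_k ∧ dx_i ∧ dx_j = sgn(permutation) dx_{(a)} ∧ dx_{(b)} ∧ dx_{(c)} with (a < b < c) sorted:
  d(3*x*z - y + z^2) includes (∂/∂z)(3*x*z - y + z^2) dz = (3*x + 2*z) dz, which multiplied by dx ∧ dy gives (3*x + 2*z) dx ∧ dy ∧ dz
  d(y*(-x - 2*y)) includes (∂/∂y)(y*(-x - 2*y)) dy = (-x - 4*y) dy, which multiplied by dx ∧ dz gives (x + 4*y) dx ∧ dy ∧ dz
Collecting like 3-forms: d(omega) = (4*x + 4*y + 2*z) dx ∧ dy ∧ dz.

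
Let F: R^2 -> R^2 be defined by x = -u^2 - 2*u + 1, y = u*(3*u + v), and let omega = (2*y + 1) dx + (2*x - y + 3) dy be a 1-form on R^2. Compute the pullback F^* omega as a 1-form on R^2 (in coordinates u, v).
F^* omega = (-42*u^3 - 15*u^2*v - 36*u^2 - u*v^2 - 8*u*v + 28*u + 5*v - 2) du + (u*(-5*u^2 - u*v - 4*u + 5)) dv

Using F^*(f dg) = (f ∘ F) d(g ∘ F), substitute each coordinate x_i by F_i(u, v) in f_i, and replace dx_i by d F_i = (∂F_i/∂u) du + (∂F_i/∂v) dv.
  For the x component: f_1(F) = 6*u^2 + 2*u*v + 1; d F_1 = (-2*u - 2) du + (0) dv
  For the y component: f_2(F) = -5*u^2 - u*v - 4*u + 5; d F_2 = (6*u + v) du + (u) dv
Combining and collecting du, dv coefficients:
  coeff of du: -42*u^3 - 15*u^2*v - 36*u^2 - u*v^2 - 8*u*v + 28*u + 5*v - 2
  coeff of dv: u*(-5*u^2 - u*v - 4*u + 5)
F^* omega = (-42*u^3 - 15*u^2*v - 36*u^2 - u*v^2 - 8*u*v + 28*u + 5*v - 2) du + (u*(-5*u^2 - u*v - 4*u + 5)) dv.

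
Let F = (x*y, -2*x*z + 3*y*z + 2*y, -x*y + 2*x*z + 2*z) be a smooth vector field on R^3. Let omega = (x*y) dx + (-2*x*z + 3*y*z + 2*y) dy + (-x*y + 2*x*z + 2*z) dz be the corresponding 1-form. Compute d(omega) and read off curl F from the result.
d(omega) = (x - 3*y) dy ∧ dz + (y - 2*z) dz ∧ dx + (-x - 2*z) dx ∧ dy; curl F = (x - 3*y, y - 2*z, -x - 2*z)

d omega = sum_{i<j} (∂f_j/∂x_i - ∂f_i/∂x_j) dx_i ∧ dx_j. Under the identification (dy ∧ dz, dz ∧ dx, dx ∧ dy) ↔ (e_x, e_y, e_z), the coefficients are exactly the components of curl F. Compute:
  ∂R/∂y - ∂Q/∂z = (-x) - (-2*x + 3*y) = x - 3*y
  ∂P/∂z - ∂R/∂x = (0) - (-y + 2*z) = y - 2*z
  ∂Q/∂x - ∂P/∂y = (-2*z) - (x) = -x - 2*z.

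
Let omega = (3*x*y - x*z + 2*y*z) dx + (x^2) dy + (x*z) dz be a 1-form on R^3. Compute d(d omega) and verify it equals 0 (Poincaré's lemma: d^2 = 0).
d(d omega) = 0

Step 1: d omega = sum_{i<j} (∂f_j/∂x_i - ∂f_i/∂x_j) dx_i ∧ dx_j:
  coeff of dx ∧ dy: -x - 2*z
  coeff of dx ∧ dz: x - 2*y + z
  coeff of dy ∧ dz: 0
Step 2: Apply d again to each 2-form coefficient. The only possible 3-form in R^3 is dx ∧ dy ∧ dz, with coefficient
  ∂(coeff of dy∧dz)/∂x - ∂(coeff of dx∧dz)/∂y + ∂(coeff of dx∧dy)/∂z
  = ∂/∂x (0) - ∂/∂y (x - 2*y + z) + ∂/∂z (-x - 2*z).
Each of these terms simplifies to sums of mixed partials that cancel in pairs. The result is 0 (by equality of mixed partials for smooth functions — Schwarz / Clairaut).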